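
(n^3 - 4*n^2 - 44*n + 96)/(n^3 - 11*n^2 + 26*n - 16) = (n + 6)/(n - 1)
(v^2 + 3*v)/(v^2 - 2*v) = (v + 3)/(v - 2)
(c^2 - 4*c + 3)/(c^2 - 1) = (c - 3)/(c + 1)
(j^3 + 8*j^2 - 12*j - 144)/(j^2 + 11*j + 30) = (j^2 + 2*j - 24)/(j + 5)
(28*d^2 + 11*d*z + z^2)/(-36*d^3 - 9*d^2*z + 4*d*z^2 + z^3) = (7*d + z)/(-9*d^2 + z^2)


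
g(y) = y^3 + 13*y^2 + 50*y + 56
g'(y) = 3*y^2 + 26*y + 50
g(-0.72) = 26.37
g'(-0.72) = 32.84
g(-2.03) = -0.29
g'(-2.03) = 9.58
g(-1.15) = 14.17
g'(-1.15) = 24.07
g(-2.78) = -4.02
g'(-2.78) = 0.91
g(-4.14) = 0.86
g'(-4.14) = -6.22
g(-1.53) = 6.35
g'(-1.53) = 17.24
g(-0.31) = 41.72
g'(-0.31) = 42.23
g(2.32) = 254.46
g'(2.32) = 126.47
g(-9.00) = -70.00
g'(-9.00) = 59.00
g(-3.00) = -4.00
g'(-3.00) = -1.00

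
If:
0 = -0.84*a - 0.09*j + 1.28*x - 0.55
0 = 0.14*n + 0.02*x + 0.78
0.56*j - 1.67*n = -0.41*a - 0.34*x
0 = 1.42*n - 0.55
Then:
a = -72.76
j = 79.75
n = 0.39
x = -41.71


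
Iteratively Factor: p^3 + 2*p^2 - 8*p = (p)*(p^2 + 2*p - 8) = p*(p - 2)*(p + 4)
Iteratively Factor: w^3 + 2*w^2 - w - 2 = (w + 1)*(w^2 + w - 2) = (w + 1)*(w + 2)*(w - 1)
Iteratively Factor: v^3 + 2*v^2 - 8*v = (v - 2)*(v^2 + 4*v) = v*(v - 2)*(v + 4)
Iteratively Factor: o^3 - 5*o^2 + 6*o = (o)*(o^2 - 5*o + 6) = o*(o - 2)*(o - 3)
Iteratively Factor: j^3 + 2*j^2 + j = (j)*(j^2 + 2*j + 1) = j*(j + 1)*(j + 1)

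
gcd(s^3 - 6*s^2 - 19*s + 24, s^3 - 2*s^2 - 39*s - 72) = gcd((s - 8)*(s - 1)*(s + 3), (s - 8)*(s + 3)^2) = s^2 - 5*s - 24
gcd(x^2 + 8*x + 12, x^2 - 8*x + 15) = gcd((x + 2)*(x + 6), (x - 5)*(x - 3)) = 1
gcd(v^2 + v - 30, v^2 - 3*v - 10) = v - 5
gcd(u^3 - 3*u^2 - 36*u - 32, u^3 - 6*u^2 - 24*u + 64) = u^2 - 4*u - 32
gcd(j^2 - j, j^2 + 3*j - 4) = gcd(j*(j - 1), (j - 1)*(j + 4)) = j - 1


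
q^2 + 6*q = q*(q + 6)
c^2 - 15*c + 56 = (c - 8)*(c - 7)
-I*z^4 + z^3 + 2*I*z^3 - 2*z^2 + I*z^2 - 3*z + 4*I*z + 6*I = (z - 3)*(z - I)*(z + 2*I)*(-I*z - I)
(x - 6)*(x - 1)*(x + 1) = x^3 - 6*x^2 - x + 6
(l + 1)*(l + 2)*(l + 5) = l^3 + 8*l^2 + 17*l + 10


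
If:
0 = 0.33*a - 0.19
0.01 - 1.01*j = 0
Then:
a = 0.58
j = 0.01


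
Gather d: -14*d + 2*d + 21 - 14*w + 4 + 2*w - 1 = -12*d - 12*w + 24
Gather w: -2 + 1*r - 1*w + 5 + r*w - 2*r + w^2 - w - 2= -r + w^2 + w*(r - 2) + 1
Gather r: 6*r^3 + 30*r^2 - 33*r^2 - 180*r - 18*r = 6*r^3 - 3*r^2 - 198*r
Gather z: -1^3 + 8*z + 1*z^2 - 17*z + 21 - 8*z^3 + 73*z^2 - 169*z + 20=-8*z^3 + 74*z^2 - 178*z + 40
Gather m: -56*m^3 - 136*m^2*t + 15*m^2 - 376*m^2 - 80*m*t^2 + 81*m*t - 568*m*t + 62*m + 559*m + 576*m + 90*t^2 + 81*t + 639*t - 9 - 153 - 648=-56*m^3 + m^2*(-136*t - 361) + m*(-80*t^2 - 487*t + 1197) + 90*t^2 + 720*t - 810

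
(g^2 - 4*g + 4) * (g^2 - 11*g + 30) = g^4 - 15*g^3 + 78*g^2 - 164*g + 120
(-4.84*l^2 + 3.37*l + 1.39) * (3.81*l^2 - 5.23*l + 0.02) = -18.4404*l^4 + 38.1529*l^3 - 12.426*l^2 - 7.2023*l + 0.0278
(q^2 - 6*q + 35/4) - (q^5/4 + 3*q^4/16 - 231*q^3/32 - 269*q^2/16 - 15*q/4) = -q^5/4 - 3*q^4/16 + 231*q^3/32 + 285*q^2/16 - 9*q/4 + 35/4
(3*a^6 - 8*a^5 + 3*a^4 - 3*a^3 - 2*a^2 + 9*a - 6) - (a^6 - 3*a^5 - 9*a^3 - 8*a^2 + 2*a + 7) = 2*a^6 - 5*a^5 + 3*a^4 + 6*a^3 + 6*a^2 + 7*a - 13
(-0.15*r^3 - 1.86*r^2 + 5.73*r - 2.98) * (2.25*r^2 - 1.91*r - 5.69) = -0.3375*r^5 - 3.8985*r^4 + 17.2986*r^3 - 7.0659*r^2 - 26.9119*r + 16.9562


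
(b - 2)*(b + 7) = b^2 + 5*b - 14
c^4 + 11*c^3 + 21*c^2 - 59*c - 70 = (c - 2)*(c + 1)*(c + 5)*(c + 7)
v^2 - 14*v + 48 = (v - 8)*(v - 6)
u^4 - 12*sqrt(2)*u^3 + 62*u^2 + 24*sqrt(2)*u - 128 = (u - 8*sqrt(2))*(u - 4*sqrt(2))*(u - sqrt(2))*(u + sqrt(2))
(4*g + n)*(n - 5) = 4*g*n - 20*g + n^2 - 5*n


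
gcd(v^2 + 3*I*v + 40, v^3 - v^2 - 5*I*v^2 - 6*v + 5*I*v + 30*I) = v - 5*I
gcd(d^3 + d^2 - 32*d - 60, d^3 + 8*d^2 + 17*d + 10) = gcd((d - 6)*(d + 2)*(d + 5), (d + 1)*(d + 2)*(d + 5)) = d^2 + 7*d + 10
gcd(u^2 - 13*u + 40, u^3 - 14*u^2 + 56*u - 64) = u - 8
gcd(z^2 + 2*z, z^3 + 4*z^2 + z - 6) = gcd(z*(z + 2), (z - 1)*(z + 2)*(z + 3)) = z + 2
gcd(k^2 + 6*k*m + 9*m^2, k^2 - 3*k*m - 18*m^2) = k + 3*m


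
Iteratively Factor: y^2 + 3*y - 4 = (y + 4)*(y - 1)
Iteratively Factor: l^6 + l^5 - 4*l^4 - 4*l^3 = (l - 2)*(l^5 + 3*l^4 + 2*l^3) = (l - 2)*(l + 2)*(l^4 + l^3) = (l - 2)*(l + 1)*(l + 2)*(l^3) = l*(l - 2)*(l + 1)*(l + 2)*(l^2) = l^2*(l - 2)*(l + 1)*(l + 2)*(l)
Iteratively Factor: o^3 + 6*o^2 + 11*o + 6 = (o + 2)*(o^2 + 4*o + 3) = (o + 2)*(o + 3)*(o + 1)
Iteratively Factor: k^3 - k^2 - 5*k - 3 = (k - 3)*(k^2 + 2*k + 1) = (k - 3)*(k + 1)*(k + 1)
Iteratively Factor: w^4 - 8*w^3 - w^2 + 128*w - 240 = (w - 5)*(w^3 - 3*w^2 - 16*w + 48) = (w - 5)*(w + 4)*(w^2 - 7*w + 12) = (w - 5)*(w - 3)*(w + 4)*(w - 4)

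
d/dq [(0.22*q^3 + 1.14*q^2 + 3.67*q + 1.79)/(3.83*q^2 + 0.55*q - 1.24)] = (0.8426*q^4 + 0.241999999999999*q^3 - 14.2475*q^2 - 16.5386*q - 5.5353)/(14.6689*q^4 + 4.213*q^3 - 9.1959*q^2 - 1.364*q + 1.5376)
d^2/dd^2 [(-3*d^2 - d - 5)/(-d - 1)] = 14/(d^3 + 3*d^2 + 3*d + 1)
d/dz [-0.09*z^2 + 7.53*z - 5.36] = 7.53 - 0.18*z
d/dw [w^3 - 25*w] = 3*w^2 - 25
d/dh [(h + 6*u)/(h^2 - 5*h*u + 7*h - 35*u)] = (h^2 - 5*h*u + 7*h - 35*u - (h + 6*u)*(2*h - 5*u + 7))/(h^2 - 5*h*u + 7*h - 35*u)^2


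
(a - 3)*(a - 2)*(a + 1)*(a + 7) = a^4 + 3*a^3 - 27*a^2 + 13*a + 42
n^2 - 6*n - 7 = (n - 7)*(n + 1)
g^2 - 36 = (g - 6)*(g + 6)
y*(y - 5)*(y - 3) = y^3 - 8*y^2 + 15*y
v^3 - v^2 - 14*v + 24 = (v - 3)*(v - 2)*(v + 4)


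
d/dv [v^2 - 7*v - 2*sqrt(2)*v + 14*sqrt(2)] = 2*v - 7 - 2*sqrt(2)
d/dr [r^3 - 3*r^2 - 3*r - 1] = 3*r^2 - 6*r - 3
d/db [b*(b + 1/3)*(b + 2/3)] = 3*b^2 + 2*b + 2/9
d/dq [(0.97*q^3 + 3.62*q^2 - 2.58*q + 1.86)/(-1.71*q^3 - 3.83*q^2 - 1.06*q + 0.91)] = (2.4751*q^4 - 10.88*q^3 - 1.5287*q^2 + 20.836*q - 0.3762)/(2.9241*q^6 + 13.0986*q^5 + 18.2941*q^4 + 5.0074*q^3 - 5.847*q^2 - 1.9292*q + 0.8281)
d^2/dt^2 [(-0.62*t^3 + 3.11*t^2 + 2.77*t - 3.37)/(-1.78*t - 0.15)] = (3.928816*t^3 + 0.99324*t^2 + 0.0837000000000008*t + 22.694246)/(5.639752*t^3 + 1.42578*t^2 + 0.12015*t + 0.003375)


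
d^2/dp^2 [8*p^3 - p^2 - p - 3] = 48*p - 2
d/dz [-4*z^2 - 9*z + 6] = -8*z - 9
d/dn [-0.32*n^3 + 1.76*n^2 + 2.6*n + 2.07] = -0.96*n^2 + 3.52*n + 2.6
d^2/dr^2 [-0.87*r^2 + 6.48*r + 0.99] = -1.74000000000000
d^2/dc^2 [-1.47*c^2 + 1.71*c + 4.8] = -2.94000000000000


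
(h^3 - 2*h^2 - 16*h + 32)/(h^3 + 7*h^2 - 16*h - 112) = (h - 2)/(h + 7)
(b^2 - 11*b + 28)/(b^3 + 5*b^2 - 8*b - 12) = (b^2 - 11*b + 28)/(b^3 + 5*b^2 - 8*b - 12)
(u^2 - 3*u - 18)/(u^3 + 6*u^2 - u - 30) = (u - 6)/(u^2 + 3*u - 10)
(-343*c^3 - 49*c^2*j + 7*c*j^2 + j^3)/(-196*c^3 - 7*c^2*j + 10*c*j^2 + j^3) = (7*c - j)/(4*c - j)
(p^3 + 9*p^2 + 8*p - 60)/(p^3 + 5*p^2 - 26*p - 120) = (p^2 + 3*p - 10)/(p^2 - p - 20)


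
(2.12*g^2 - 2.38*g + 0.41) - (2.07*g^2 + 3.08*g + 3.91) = 0.0500000000000003*g^2 - 5.46*g - 3.5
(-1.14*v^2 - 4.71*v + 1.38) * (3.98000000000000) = -4.5372*v^2 - 18.7458*v + 5.4924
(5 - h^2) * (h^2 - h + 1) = -h^4 + h^3 + 4*h^2 - 5*h + 5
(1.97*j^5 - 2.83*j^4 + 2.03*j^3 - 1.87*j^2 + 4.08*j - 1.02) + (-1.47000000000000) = 1.97*j^5 - 2.83*j^4 + 2.03*j^3 - 1.87*j^2 + 4.08*j - 2.49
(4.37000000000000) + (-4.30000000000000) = 0.0700000000000003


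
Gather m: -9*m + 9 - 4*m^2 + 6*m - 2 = -4*m^2 - 3*m + 7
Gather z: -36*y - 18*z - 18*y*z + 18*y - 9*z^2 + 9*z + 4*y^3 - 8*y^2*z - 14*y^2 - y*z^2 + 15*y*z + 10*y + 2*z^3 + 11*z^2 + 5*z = 4*y^3 - 14*y^2 - 8*y + 2*z^3 + z^2*(2 - y) + z*(-8*y^2 - 3*y - 4)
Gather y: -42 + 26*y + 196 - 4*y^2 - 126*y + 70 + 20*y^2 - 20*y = 16*y^2 - 120*y + 224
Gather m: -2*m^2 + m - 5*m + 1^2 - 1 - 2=-2*m^2 - 4*m - 2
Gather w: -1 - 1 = -2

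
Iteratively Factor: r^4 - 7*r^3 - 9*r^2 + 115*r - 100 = (r + 4)*(r^3 - 11*r^2 + 35*r - 25) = (r - 5)*(r + 4)*(r^2 - 6*r + 5) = (r - 5)*(r - 1)*(r + 4)*(r - 5)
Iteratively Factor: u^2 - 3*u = (u)*(u - 3)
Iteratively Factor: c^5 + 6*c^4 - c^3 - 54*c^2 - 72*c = (c + 4)*(c^4 + 2*c^3 - 9*c^2 - 18*c) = c*(c + 4)*(c^3 + 2*c^2 - 9*c - 18) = c*(c + 2)*(c + 4)*(c^2 - 9) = c*(c - 3)*(c + 2)*(c + 4)*(c + 3)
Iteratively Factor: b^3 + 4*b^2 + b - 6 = (b + 3)*(b^2 + b - 2) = (b - 1)*(b + 3)*(b + 2)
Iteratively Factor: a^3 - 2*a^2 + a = (a)*(a^2 - 2*a + 1) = a*(a - 1)*(a - 1)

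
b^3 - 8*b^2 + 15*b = b*(b - 5)*(b - 3)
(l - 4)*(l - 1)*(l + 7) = l^3 + 2*l^2 - 31*l + 28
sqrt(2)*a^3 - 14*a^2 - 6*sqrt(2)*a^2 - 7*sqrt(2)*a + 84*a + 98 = (a - 7)*(a - 7*sqrt(2))*(sqrt(2)*a + sqrt(2))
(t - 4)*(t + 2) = t^2 - 2*t - 8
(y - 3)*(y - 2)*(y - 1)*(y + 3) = y^4 - 3*y^3 - 7*y^2 + 27*y - 18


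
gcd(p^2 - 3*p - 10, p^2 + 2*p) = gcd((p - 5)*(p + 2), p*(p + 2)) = p + 2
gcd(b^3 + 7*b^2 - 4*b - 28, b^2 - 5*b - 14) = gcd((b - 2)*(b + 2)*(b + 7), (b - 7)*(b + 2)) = b + 2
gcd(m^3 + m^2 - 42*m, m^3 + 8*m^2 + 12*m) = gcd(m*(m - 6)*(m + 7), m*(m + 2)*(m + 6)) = m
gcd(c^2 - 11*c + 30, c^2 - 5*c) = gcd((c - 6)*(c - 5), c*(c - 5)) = c - 5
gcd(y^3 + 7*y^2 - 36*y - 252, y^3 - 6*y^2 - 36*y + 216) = y^2 - 36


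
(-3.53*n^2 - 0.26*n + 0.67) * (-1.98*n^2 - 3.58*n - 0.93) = 6.9894*n^4 + 13.1522*n^3 + 2.8871*n^2 - 2.1568*n - 0.6231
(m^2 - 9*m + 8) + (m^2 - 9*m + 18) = 2*m^2 - 18*m + 26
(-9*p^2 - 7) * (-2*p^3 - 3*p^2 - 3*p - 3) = 18*p^5 + 27*p^4 + 41*p^3 + 48*p^2 + 21*p + 21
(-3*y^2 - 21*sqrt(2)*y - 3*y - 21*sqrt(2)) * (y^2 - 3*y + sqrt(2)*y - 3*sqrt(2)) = -3*y^4 - 24*sqrt(2)*y^3 + 6*y^3 - 33*y^2 + 48*sqrt(2)*y^2 + 84*y + 72*sqrt(2)*y + 126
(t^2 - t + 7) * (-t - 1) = -t^3 - 6*t - 7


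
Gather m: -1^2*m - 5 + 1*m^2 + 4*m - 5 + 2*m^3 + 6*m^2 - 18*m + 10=2*m^3 + 7*m^2 - 15*m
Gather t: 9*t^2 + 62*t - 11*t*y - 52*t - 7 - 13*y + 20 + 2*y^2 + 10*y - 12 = 9*t^2 + t*(10 - 11*y) + 2*y^2 - 3*y + 1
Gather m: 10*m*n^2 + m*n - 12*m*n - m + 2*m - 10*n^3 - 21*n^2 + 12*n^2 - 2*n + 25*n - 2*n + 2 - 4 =m*(10*n^2 - 11*n + 1) - 10*n^3 - 9*n^2 + 21*n - 2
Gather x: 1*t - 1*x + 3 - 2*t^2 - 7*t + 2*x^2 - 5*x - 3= -2*t^2 - 6*t + 2*x^2 - 6*x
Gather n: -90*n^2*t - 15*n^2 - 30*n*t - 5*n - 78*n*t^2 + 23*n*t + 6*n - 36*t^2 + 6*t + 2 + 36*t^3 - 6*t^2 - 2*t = n^2*(-90*t - 15) + n*(-78*t^2 - 7*t + 1) + 36*t^3 - 42*t^2 + 4*t + 2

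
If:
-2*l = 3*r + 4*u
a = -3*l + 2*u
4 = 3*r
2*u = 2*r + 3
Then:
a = 86/3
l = -23/3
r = 4/3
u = 17/6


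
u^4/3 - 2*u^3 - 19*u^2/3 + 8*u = u*(u/3 + 1)*(u - 8)*(u - 1)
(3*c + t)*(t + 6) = 3*c*t + 18*c + t^2 + 6*t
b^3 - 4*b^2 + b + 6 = (b - 3)*(b - 2)*(b + 1)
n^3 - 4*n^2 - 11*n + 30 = (n - 5)*(n - 2)*(n + 3)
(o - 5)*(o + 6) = o^2 + o - 30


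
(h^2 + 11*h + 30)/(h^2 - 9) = (h^2 + 11*h + 30)/(h^2 - 9)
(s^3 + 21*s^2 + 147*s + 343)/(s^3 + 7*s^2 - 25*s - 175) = (s^2 + 14*s + 49)/(s^2 - 25)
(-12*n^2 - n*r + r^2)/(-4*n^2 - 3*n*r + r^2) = (3*n + r)/(n + r)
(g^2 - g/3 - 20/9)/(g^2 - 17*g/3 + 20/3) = (g + 4/3)/(g - 4)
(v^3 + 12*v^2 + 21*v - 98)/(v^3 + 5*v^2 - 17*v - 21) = (v^2 + 5*v - 14)/(v^2 - 2*v - 3)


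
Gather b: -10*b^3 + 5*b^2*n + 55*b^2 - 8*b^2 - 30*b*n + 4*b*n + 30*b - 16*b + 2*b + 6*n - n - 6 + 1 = -10*b^3 + b^2*(5*n + 47) + b*(16 - 26*n) + 5*n - 5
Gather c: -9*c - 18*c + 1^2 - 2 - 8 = -27*c - 9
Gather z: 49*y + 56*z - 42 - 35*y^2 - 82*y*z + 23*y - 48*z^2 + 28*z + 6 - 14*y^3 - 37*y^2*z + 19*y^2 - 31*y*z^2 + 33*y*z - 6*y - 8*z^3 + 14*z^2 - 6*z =-14*y^3 - 16*y^2 + 66*y - 8*z^3 + z^2*(-31*y - 34) + z*(-37*y^2 - 49*y + 78) - 36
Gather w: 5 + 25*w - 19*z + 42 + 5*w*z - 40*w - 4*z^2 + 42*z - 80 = w*(5*z - 15) - 4*z^2 + 23*z - 33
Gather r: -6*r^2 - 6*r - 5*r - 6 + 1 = -6*r^2 - 11*r - 5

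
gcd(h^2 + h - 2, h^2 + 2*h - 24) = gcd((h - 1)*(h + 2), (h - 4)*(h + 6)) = 1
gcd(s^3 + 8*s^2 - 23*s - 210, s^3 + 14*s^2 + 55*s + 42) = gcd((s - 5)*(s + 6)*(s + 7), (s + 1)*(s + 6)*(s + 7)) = s^2 + 13*s + 42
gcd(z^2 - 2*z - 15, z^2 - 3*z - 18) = z + 3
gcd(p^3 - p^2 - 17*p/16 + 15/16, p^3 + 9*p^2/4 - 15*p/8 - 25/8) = p^2 - p/4 - 5/4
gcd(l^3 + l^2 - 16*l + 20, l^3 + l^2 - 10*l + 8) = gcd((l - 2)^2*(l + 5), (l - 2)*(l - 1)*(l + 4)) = l - 2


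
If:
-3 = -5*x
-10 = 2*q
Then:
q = -5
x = 3/5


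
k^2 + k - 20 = (k - 4)*(k + 5)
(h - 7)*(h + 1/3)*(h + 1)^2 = h^4 - 14*h^3/3 - 44*h^2/3 - 34*h/3 - 7/3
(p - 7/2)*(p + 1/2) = p^2 - 3*p - 7/4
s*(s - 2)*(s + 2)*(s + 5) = s^4 + 5*s^3 - 4*s^2 - 20*s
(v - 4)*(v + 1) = v^2 - 3*v - 4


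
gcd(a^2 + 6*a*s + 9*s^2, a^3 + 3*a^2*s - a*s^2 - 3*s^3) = a + 3*s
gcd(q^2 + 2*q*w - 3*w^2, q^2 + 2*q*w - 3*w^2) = q^2 + 2*q*w - 3*w^2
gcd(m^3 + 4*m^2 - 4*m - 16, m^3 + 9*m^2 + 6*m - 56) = m^2 + 2*m - 8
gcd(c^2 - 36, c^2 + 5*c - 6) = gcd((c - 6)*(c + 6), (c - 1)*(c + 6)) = c + 6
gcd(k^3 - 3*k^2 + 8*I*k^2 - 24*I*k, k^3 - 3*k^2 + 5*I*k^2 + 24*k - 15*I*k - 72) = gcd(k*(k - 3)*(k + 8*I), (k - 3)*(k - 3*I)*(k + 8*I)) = k^2 + k*(-3 + 8*I) - 24*I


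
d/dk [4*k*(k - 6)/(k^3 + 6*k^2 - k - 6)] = 4*(-k*(k - 6)*(3*k^2 + 12*k - 1) + 2*(k - 3)*(k^3 + 6*k^2 - k - 6))/(k^3 + 6*k^2 - k - 6)^2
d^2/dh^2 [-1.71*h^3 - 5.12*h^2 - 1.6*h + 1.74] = -10.26*h - 10.24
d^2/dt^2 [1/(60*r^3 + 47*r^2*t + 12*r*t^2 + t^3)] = 2*(-3*(4*r + t)*(60*r^3 + 47*r^2*t + 12*r*t^2 + t^3) + (47*r^2 + 24*r*t + 3*t^2)^2)/(60*r^3 + 47*r^2*t + 12*r*t^2 + t^3)^3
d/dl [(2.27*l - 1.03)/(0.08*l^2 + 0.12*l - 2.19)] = (-0.1816*l^2 + 0.1648*l - 4.8477)/(0.0064*l^4 + 0.0192*l^3 - 0.336*l^2 - 0.5256*l + 4.7961)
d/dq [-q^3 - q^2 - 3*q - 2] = -3*q^2 - 2*q - 3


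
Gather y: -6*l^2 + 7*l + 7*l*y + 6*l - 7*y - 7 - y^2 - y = -6*l^2 + 13*l - y^2 + y*(7*l - 8) - 7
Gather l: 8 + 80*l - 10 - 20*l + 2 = 60*l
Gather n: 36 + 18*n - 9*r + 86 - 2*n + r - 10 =16*n - 8*r + 112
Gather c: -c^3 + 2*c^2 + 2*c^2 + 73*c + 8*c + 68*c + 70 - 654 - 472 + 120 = -c^3 + 4*c^2 + 149*c - 936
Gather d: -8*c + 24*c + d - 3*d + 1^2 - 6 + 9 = 16*c - 2*d + 4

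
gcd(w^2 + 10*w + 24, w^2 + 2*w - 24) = w + 6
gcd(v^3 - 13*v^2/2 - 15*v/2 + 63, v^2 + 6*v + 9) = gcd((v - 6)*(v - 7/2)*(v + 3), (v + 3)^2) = v + 3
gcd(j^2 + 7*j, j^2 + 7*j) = j^2 + 7*j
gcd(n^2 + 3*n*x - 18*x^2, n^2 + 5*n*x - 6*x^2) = n + 6*x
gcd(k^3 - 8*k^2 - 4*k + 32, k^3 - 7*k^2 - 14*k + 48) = k^2 - 10*k + 16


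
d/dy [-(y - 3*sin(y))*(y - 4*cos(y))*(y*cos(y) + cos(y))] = -(y + 1)*(y - 3*sin(y))*(4*sin(y) + 1)*cos(y) + (y + 1)*(y - 4*cos(y))*(3*cos(y) - 1)*cos(y) + (y - 3*sin(y))*(y - 4*cos(y))*(y*sin(y) - sqrt(2)*cos(y + pi/4))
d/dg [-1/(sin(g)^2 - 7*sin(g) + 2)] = (2*sin(g) - 7)*cos(g)/(sin(g)^2 - 7*sin(g) + 2)^2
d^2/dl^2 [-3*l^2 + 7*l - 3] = -6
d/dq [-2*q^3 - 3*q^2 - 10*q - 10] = -6*q^2 - 6*q - 10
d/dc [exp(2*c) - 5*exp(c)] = (2*exp(c) - 5)*exp(c)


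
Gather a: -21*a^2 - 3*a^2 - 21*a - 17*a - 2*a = -24*a^2 - 40*a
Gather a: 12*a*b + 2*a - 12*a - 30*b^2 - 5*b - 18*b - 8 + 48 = a*(12*b - 10) - 30*b^2 - 23*b + 40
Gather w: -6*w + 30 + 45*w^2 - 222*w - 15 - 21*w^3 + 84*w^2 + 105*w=-21*w^3 + 129*w^2 - 123*w + 15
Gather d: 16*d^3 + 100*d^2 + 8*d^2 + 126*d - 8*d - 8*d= 16*d^3 + 108*d^2 + 110*d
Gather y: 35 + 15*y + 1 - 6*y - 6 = 9*y + 30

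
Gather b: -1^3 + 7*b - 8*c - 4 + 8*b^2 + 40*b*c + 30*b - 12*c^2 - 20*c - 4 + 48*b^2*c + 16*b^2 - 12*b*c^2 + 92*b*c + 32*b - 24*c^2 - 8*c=b^2*(48*c + 24) + b*(-12*c^2 + 132*c + 69) - 36*c^2 - 36*c - 9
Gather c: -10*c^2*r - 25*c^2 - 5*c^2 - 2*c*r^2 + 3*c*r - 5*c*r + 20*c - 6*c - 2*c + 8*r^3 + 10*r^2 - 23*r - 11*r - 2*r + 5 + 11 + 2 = c^2*(-10*r - 30) + c*(-2*r^2 - 2*r + 12) + 8*r^3 + 10*r^2 - 36*r + 18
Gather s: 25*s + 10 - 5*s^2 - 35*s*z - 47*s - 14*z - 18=-5*s^2 + s*(-35*z - 22) - 14*z - 8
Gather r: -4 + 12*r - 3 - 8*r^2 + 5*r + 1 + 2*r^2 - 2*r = -6*r^2 + 15*r - 6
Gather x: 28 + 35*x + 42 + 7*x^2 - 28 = 7*x^2 + 35*x + 42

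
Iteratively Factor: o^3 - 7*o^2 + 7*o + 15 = (o - 5)*(o^2 - 2*o - 3) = (o - 5)*(o + 1)*(o - 3)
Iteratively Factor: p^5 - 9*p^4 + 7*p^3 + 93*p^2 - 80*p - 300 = (p - 5)*(p^4 - 4*p^3 - 13*p^2 + 28*p + 60) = (p - 5)^2*(p^3 + p^2 - 8*p - 12) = (p - 5)^2*(p - 3)*(p^2 + 4*p + 4) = (p - 5)^2*(p - 3)*(p + 2)*(p + 2)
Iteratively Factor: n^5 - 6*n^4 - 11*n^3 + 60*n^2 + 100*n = (n + 2)*(n^4 - 8*n^3 + 5*n^2 + 50*n) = (n + 2)^2*(n^3 - 10*n^2 + 25*n) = (n - 5)*(n + 2)^2*(n^2 - 5*n) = n*(n - 5)*(n + 2)^2*(n - 5)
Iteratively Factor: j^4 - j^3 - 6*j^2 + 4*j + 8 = (j - 2)*(j^3 + j^2 - 4*j - 4) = (j - 2)*(j + 2)*(j^2 - j - 2) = (j - 2)^2*(j + 2)*(j + 1)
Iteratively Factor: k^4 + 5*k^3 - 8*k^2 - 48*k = (k - 3)*(k^3 + 8*k^2 + 16*k) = (k - 3)*(k + 4)*(k^2 + 4*k) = (k - 3)*(k + 4)^2*(k)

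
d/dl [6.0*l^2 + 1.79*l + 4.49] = 12.0*l + 1.79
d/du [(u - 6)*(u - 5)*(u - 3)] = 3*u^2 - 28*u + 63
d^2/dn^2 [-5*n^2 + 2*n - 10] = -10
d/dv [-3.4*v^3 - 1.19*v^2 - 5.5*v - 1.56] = -10.2*v^2 - 2.38*v - 5.5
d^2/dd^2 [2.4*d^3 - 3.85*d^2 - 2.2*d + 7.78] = 14.4*d - 7.7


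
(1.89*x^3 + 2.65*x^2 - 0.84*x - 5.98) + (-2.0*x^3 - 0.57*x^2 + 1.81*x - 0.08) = -0.11*x^3 + 2.08*x^2 + 0.97*x - 6.06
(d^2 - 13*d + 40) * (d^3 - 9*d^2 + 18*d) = d^5 - 22*d^4 + 175*d^3 - 594*d^2 + 720*d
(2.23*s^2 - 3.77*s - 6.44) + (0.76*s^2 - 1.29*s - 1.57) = 2.99*s^2 - 5.06*s - 8.01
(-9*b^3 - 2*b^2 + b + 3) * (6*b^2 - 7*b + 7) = -54*b^5 + 51*b^4 - 43*b^3 - 3*b^2 - 14*b + 21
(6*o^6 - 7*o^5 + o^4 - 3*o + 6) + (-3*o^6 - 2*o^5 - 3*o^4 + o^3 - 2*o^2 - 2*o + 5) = 3*o^6 - 9*o^5 - 2*o^4 + o^3 - 2*o^2 - 5*o + 11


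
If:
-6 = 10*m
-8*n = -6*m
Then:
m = -3/5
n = -9/20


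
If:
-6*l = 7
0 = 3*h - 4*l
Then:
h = -14/9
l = -7/6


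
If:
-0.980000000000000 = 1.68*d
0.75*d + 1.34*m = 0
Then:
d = -0.58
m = 0.33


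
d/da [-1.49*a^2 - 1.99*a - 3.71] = -2.98*a - 1.99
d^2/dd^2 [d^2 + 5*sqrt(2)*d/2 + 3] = 2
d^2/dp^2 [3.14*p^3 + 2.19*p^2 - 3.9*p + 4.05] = 18.84*p + 4.38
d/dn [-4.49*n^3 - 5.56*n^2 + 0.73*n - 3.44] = -13.47*n^2 - 11.12*n + 0.73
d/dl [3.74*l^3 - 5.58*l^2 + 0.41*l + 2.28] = 11.22*l^2 - 11.16*l + 0.41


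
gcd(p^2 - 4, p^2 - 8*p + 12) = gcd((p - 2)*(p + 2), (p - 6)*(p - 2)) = p - 2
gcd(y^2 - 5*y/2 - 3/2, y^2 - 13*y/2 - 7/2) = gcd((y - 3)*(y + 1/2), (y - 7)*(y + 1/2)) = y + 1/2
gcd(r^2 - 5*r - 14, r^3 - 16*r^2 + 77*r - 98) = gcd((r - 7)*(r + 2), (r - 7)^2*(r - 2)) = r - 7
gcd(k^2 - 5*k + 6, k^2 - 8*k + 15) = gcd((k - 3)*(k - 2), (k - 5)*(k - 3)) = k - 3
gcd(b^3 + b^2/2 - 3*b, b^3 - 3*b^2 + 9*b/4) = b^2 - 3*b/2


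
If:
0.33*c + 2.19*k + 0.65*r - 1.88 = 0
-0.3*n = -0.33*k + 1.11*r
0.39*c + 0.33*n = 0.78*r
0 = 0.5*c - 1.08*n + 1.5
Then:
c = -0.82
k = 0.98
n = 1.01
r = 0.02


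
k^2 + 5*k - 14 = (k - 2)*(k + 7)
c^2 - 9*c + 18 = (c - 6)*(c - 3)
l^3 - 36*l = l*(l - 6)*(l + 6)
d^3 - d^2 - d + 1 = (d - 1)^2*(d + 1)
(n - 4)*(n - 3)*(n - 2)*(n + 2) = n^4 - 7*n^3 + 8*n^2 + 28*n - 48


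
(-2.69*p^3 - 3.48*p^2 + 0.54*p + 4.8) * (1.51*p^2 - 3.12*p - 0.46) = -4.0619*p^5 + 3.138*p^4 + 12.9104*p^3 + 7.164*p^2 - 15.2244*p - 2.208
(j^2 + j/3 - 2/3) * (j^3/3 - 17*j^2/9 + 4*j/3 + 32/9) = j^5/3 - 16*j^4/9 + 13*j^3/27 + 142*j^2/27 + 8*j/27 - 64/27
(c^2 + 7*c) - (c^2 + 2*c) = 5*c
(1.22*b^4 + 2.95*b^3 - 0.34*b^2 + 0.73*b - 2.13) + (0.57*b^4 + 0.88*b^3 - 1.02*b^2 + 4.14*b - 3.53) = 1.79*b^4 + 3.83*b^3 - 1.36*b^2 + 4.87*b - 5.66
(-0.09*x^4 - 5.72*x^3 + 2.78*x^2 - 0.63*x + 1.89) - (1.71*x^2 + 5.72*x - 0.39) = -0.09*x^4 - 5.72*x^3 + 1.07*x^2 - 6.35*x + 2.28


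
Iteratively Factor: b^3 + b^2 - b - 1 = (b - 1)*(b^2 + 2*b + 1) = (b - 1)*(b + 1)*(b + 1)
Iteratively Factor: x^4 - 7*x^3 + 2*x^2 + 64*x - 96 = (x - 4)*(x^3 - 3*x^2 - 10*x + 24) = (x - 4)*(x - 2)*(x^2 - x - 12) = (x - 4)^2*(x - 2)*(x + 3)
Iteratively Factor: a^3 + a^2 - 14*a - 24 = (a + 2)*(a^2 - a - 12) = (a + 2)*(a + 3)*(a - 4)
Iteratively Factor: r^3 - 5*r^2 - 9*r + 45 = (r - 5)*(r^2 - 9) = (r - 5)*(r - 3)*(r + 3)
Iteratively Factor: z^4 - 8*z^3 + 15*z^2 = (z - 5)*(z^3 - 3*z^2) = (z - 5)*(z - 3)*(z^2) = z*(z - 5)*(z - 3)*(z)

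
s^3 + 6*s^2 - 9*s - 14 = (s - 2)*(s + 1)*(s + 7)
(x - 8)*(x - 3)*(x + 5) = x^3 - 6*x^2 - 31*x + 120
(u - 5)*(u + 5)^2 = u^3 + 5*u^2 - 25*u - 125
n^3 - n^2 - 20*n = n*(n - 5)*(n + 4)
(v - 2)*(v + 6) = v^2 + 4*v - 12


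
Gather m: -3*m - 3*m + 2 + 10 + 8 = 20 - 6*m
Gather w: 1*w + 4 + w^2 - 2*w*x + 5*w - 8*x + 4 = w^2 + w*(6 - 2*x) - 8*x + 8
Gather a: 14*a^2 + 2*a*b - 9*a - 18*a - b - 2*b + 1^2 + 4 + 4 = 14*a^2 + a*(2*b - 27) - 3*b + 9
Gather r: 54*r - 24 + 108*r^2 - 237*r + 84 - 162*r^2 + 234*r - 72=-54*r^2 + 51*r - 12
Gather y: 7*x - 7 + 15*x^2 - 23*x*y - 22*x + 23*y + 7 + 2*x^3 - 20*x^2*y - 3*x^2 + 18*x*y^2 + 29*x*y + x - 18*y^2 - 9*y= 2*x^3 + 12*x^2 - 14*x + y^2*(18*x - 18) + y*(-20*x^2 + 6*x + 14)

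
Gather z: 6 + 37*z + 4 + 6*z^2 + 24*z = 6*z^2 + 61*z + 10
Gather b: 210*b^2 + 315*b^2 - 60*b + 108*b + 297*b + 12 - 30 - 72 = 525*b^2 + 345*b - 90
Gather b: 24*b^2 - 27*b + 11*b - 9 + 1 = 24*b^2 - 16*b - 8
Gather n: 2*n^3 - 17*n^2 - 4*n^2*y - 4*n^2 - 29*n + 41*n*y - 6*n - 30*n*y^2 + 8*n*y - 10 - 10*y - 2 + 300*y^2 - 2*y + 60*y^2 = 2*n^3 + n^2*(-4*y - 21) + n*(-30*y^2 + 49*y - 35) + 360*y^2 - 12*y - 12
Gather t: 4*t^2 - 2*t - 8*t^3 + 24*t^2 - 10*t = -8*t^3 + 28*t^2 - 12*t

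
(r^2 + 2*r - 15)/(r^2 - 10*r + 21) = (r + 5)/(r - 7)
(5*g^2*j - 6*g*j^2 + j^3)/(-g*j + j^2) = -5*g + j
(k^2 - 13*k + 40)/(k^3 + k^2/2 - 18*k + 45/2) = 2*(k^2 - 13*k + 40)/(2*k^3 + k^2 - 36*k + 45)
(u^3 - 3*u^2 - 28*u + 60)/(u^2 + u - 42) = (u^2 + 3*u - 10)/(u + 7)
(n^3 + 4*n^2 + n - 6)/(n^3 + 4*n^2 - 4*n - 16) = (n^2 + 2*n - 3)/(n^2 + 2*n - 8)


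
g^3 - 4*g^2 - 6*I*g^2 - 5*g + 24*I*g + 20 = (g - 4)*(g - 5*I)*(g - I)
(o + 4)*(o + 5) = o^2 + 9*o + 20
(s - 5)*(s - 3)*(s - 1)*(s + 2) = s^4 - 7*s^3 + 5*s^2 + 31*s - 30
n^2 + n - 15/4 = (n - 3/2)*(n + 5/2)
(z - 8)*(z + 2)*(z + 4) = z^3 - 2*z^2 - 40*z - 64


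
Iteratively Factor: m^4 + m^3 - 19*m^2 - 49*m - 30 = (m + 1)*(m^3 - 19*m - 30) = (m - 5)*(m + 1)*(m^2 + 5*m + 6) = (m - 5)*(m + 1)*(m + 2)*(m + 3)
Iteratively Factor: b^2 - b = (b)*(b - 1)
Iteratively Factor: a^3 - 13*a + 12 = (a - 1)*(a^2 + a - 12) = (a - 1)*(a + 4)*(a - 3)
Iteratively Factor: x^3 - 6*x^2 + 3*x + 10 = (x - 2)*(x^2 - 4*x - 5) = (x - 2)*(x + 1)*(x - 5)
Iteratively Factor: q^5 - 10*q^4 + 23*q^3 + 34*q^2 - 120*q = (q - 3)*(q^4 - 7*q^3 + 2*q^2 + 40*q) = (q - 3)*(q + 2)*(q^3 - 9*q^2 + 20*q) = q*(q - 3)*(q + 2)*(q^2 - 9*q + 20) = q*(q - 4)*(q - 3)*(q + 2)*(q - 5)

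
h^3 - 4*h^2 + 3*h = h*(h - 3)*(h - 1)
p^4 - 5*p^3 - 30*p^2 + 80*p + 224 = (p - 7)*(p - 4)*(p + 2)*(p + 4)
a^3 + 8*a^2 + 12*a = a*(a + 2)*(a + 6)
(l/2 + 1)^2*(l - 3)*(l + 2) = l^4/4 + 3*l^3/4 - 3*l^2/2 - 7*l - 6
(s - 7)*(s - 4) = s^2 - 11*s + 28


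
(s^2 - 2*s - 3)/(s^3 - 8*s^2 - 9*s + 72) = (s + 1)/(s^2 - 5*s - 24)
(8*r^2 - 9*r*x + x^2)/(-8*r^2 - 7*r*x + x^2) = (-r + x)/(r + x)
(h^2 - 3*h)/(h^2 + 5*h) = (h - 3)/(h + 5)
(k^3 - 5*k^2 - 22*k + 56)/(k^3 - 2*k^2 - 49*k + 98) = (k + 4)/(k + 7)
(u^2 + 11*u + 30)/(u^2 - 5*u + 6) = (u^2 + 11*u + 30)/(u^2 - 5*u + 6)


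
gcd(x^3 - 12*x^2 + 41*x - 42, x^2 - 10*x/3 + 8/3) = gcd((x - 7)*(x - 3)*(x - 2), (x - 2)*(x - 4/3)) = x - 2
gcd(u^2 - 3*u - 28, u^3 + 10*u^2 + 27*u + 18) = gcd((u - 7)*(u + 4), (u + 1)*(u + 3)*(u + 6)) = 1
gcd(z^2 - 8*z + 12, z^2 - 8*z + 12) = z^2 - 8*z + 12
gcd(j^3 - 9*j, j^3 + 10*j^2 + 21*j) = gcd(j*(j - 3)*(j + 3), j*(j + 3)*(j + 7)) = j^2 + 3*j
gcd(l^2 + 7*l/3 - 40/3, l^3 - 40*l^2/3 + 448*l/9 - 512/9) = l - 8/3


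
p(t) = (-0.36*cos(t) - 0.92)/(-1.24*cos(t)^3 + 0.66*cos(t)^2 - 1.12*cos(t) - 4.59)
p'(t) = (-0.36*cos(t) - 0.92)*(-3.72*sin(t)*cos(t)^2 + 1.32*sin(t)*cos(t) - 1.12*sin(t))/(-1.24*cos(t)^3 + 0.66*cos(t)^2 - 1.12*cos(t) - 4.59)^2 + 0.36*sin(t)/(-1.24*cos(t)^3 + 0.66*cos(t)^2 - 1.12*cos(t) - 4.59) = (0.8928*cos(t)^3 + 3.1848*cos(t)^2 - 1.2144*cos(t) - 0.622)*sin(t)/(1.5376*cos(t)^6 - 1.6368*cos(t)^5 + 3.2132*cos(t)^4 + 9.9048*cos(t)^3 - 4.8044*cos(t)^2 + 10.2816*cos(t) + 21.0681)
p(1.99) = 0.20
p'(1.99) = 0.02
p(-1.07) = 0.21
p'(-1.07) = 0.01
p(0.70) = 0.21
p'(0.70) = 0.01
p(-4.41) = 0.20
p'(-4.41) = -0.00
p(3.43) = 0.32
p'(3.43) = -0.23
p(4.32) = 0.20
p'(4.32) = -0.01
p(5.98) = 0.21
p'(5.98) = -0.02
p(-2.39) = 0.22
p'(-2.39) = -0.13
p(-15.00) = 0.23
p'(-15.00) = -0.14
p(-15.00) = 0.23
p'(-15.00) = -0.14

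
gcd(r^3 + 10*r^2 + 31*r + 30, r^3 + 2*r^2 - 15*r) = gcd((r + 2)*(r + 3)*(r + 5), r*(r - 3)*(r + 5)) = r + 5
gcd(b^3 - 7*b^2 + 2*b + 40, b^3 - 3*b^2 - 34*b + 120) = b^2 - 9*b + 20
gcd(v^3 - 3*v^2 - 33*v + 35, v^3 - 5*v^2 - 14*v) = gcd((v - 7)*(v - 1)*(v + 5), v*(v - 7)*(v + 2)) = v - 7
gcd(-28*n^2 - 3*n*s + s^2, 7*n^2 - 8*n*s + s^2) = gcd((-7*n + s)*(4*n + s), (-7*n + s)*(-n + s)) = -7*n + s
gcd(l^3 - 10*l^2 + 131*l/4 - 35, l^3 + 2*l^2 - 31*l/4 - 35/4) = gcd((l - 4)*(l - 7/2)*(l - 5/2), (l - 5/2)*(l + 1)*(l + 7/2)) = l - 5/2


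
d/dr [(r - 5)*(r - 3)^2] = (r - 3)*(3*r - 13)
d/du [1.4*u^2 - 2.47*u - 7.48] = 2.8*u - 2.47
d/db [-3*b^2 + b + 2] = 1 - 6*b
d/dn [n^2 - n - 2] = 2*n - 1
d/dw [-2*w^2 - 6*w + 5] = -4*w - 6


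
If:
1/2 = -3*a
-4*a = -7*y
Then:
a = -1/6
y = -2/21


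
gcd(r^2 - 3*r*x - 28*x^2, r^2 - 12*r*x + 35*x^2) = -r + 7*x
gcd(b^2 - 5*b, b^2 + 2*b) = b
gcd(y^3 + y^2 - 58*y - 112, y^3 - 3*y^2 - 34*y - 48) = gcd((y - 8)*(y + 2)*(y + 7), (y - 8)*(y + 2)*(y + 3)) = y^2 - 6*y - 16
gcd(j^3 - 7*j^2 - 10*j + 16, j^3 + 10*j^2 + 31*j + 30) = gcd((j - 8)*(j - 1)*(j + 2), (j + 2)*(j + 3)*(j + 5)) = j + 2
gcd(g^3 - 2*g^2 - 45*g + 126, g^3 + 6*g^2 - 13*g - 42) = g^2 + 4*g - 21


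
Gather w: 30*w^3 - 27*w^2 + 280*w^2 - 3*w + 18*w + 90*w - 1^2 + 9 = 30*w^3 + 253*w^2 + 105*w + 8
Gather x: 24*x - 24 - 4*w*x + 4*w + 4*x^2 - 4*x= 4*w + 4*x^2 + x*(20 - 4*w) - 24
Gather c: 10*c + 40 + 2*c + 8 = 12*c + 48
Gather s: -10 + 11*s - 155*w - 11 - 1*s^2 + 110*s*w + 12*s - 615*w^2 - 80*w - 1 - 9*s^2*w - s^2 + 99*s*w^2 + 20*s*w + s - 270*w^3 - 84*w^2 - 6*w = s^2*(-9*w - 2) + s*(99*w^2 + 130*w + 24) - 270*w^3 - 699*w^2 - 241*w - 22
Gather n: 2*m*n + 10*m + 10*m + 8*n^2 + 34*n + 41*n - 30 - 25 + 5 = 20*m + 8*n^2 + n*(2*m + 75) - 50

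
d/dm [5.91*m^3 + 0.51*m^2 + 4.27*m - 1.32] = 17.73*m^2 + 1.02*m + 4.27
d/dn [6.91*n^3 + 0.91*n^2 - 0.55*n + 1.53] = 20.73*n^2 + 1.82*n - 0.55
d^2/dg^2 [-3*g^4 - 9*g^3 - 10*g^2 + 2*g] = -36*g^2 - 54*g - 20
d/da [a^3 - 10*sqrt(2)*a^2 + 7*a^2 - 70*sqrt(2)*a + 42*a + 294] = 3*a^2 - 20*sqrt(2)*a + 14*a - 70*sqrt(2) + 42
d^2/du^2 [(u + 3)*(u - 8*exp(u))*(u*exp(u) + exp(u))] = (u^3 - 32*u^2*exp(u) + 10*u^2 - 192*u*exp(u) + 25*u - 240*exp(u) + 14)*exp(u)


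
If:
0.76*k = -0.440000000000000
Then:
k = -0.58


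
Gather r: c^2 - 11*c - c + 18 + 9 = c^2 - 12*c + 27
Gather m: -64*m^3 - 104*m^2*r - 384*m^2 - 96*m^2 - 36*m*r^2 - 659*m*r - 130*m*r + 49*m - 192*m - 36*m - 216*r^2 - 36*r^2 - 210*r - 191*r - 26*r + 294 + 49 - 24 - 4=-64*m^3 + m^2*(-104*r - 480) + m*(-36*r^2 - 789*r - 179) - 252*r^2 - 427*r + 315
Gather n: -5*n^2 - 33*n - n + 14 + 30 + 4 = -5*n^2 - 34*n + 48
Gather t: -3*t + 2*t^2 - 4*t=2*t^2 - 7*t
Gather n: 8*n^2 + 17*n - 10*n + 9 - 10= 8*n^2 + 7*n - 1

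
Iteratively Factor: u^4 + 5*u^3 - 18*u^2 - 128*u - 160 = (u + 4)*(u^3 + u^2 - 22*u - 40) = (u - 5)*(u + 4)*(u^2 + 6*u + 8) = (u - 5)*(u + 2)*(u + 4)*(u + 4)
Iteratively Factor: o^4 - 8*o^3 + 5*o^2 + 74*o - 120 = (o - 5)*(o^3 - 3*o^2 - 10*o + 24) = (o - 5)*(o + 3)*(o^2 - 6*o + 8) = (o - 5)*(o - 2)*(o + 3)*(o - 4)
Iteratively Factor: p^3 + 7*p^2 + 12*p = (p)*(p^2 + 7*p + 12) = p*(p + 3)*(p + 4)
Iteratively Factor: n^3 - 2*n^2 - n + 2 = (n - 1)*(n^2 - n - 2) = (n - 1)*(n + 1)*(n - 2)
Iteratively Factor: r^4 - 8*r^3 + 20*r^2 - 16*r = (r - 2)*(r^3 - 6*r^2 + 8*r) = r*(r - 2)*(r^2 - 6*r + 8) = r*(r - 2)^2*(r - 4)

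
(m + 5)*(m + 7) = m^2 + 12*m + 35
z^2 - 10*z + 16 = (z - 8)*(z - 2)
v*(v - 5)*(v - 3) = v^3 - 8*v^2 + 15*v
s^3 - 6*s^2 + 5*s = s*(s - 5)*(s - 1)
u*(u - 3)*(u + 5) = u^3 + 2*u^2 - 15*u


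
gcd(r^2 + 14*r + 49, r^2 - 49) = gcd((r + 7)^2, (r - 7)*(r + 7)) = r + 7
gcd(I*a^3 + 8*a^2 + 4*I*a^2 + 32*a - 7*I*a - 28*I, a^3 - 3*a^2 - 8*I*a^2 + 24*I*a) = 1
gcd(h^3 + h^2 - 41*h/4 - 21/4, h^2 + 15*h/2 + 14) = h + 7/2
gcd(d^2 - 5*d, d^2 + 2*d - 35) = d - 5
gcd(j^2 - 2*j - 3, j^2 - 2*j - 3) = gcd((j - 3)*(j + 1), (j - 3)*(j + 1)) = j^2 - 2*j - 3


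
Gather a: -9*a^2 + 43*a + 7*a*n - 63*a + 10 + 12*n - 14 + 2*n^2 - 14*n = -9*a^2 + a*(7*n - 20) + 2*n^2 - 2*n - 4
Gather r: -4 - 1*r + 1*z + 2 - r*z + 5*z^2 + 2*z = r*(-z - 1) + 5*z^2 + 3*z - 2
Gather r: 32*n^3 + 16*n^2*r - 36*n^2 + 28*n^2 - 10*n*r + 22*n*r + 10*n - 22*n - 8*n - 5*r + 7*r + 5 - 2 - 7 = 32*n^3 - 8*n^2 - 20*n + r*(16*n^2 + 12*n + 2) - 4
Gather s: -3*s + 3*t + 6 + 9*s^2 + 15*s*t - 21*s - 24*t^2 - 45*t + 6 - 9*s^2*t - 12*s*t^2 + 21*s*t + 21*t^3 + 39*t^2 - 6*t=s^2*(9 - 9*t) + s*(-12*t^2 + 36*t - 24) + 21*t^3 + 15*t^2 - 48*t + 12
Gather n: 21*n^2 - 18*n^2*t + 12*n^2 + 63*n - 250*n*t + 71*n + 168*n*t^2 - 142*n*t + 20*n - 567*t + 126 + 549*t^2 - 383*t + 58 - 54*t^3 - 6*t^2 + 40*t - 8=n^2*(33 - 18*t) + n*(168*t^2 - 392*t + 154) - 54*t^3 + 543*t^2 - 910*t + 176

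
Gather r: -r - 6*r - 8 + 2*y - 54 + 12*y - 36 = -7*r + 14*y - 98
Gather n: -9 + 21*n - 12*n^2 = -12*n^2 + 21*n - 9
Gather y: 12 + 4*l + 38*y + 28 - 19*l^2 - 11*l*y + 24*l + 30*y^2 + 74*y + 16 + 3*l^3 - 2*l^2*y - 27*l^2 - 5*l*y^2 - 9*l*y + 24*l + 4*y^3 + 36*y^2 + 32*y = 3*l^3 - 46*l^2 + 52*l + 4*y^3 + y^2*(66 - 5*l) + y*(-2*l^2 - 20*l + 144) + 56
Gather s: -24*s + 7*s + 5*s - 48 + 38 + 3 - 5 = -12*s - 12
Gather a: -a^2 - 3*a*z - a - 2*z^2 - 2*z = -a^2 + a*(-3*z - 1) - 2*z^2 - 2*z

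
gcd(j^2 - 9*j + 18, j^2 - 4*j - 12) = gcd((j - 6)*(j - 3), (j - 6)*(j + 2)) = j - 6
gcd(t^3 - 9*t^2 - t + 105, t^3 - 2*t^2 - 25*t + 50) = t - 5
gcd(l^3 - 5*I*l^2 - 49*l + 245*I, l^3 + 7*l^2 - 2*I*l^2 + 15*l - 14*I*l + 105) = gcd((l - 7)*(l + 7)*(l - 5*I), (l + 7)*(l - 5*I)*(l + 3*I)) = l^2 + l*(7 - 5*I) - 35*I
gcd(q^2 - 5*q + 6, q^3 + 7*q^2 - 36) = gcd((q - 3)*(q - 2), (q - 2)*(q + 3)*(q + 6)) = q - 2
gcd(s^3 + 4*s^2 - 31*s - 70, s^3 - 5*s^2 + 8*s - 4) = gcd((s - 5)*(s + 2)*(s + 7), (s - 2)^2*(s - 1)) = 1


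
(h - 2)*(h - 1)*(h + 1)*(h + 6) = h^4 + 4*h^3 - 13*h^2 - 4*h + 12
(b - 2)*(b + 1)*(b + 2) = b^3 + b^2 - 4*b - 4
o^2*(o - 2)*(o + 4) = o^4 + 2*o^3 - 8*o^2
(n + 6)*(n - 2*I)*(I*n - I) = I*n^3 + 2*n^2 + 5*I*n^2 + 10*n - 6*I*n - 12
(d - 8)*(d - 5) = d^2 - 13*d + 40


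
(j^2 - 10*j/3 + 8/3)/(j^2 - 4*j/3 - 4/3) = (3*j - 4)/(3*j + 2)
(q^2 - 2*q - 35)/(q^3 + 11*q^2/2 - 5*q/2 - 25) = 2*(q - 7)/(2*q^2 + q - 10)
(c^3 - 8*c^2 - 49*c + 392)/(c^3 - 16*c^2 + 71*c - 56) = (c + 7)/(c - 1)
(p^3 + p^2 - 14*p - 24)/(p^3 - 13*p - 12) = (p + 2)/(p + 1)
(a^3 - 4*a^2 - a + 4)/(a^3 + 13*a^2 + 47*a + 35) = (a^2 - 5*a + 4)/(a^2 + 12*a + 35)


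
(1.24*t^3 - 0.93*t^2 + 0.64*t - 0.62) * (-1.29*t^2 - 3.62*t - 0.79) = -1.5996*t^5 - 3.2891*t^4 + 1.5614*t^3 - 0.7823*t^2 + 1.7388*t + 0.4898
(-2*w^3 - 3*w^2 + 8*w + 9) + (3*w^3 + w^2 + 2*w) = w^3 - 2*w^2 + 10*w + 9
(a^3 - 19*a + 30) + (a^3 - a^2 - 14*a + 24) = 2*a^3 - a^2 - 33*a + 54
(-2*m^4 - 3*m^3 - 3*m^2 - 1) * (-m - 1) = 2*m^5 + 5*m^4 + 6*m^3 + 3*m^2 + m + 1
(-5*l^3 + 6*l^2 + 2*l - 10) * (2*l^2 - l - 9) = -10*l^5 + 17*l^4 + 43*l^3 - 76*l^2 - 8*l + 90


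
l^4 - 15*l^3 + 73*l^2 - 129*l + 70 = (l - 7)*(l - 5)*(l - 2)*(l - 1)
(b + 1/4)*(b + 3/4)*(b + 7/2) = b^3 + 9*b^2/2 + 59*b/16 + 21/32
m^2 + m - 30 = (m - 5)*(m + 6)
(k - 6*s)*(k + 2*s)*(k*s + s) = k^3*s - 4*k^2*s^2 + k^2*s - 12*k*s^3 - 4*k*s^2 - 12*s^3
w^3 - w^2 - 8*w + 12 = (w - 2)^2*(w + 3)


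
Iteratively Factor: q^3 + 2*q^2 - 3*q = (q + 3)*(q^2 - q) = q*(q + 3)*(q - 1)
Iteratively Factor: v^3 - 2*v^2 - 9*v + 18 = (v - 2)*(v^2 - 9) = (v - 2)*(v + 3)*(v - 3)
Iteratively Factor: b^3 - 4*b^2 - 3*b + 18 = (b - 3)*(b^2 - b - 6) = (b - 3)^2*(b + 2)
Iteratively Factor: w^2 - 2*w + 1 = (w - 1)*(w - 1)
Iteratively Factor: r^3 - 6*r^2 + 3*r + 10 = (r - 2)*(r^2 - 4*r - 5) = (r - 2)*(r + 1)*(r - 5)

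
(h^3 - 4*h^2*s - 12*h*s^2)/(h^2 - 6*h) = (h^2 - 4*h*s - 12*s^2)/(h - 6)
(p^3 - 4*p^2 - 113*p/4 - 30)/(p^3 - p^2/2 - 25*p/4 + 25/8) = 2*(2*p^2 - 13*p - 24)/(4*p^2 - 12*p + 5)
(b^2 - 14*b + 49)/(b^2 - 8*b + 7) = (b - 7)/(b - 1)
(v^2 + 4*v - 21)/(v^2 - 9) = (v + 7)/(v + 3)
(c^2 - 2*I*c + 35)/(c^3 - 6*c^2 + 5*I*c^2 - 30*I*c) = (c - 7*I)/(c*(c - 6))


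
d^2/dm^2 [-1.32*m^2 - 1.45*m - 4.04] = -2.64000000000000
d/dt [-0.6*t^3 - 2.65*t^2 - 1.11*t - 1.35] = -1.8*t^2 - 5.3*t - 1.11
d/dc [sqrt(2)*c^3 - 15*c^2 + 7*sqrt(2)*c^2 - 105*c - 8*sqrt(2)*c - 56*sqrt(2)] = 3*sqrt(2)*c^2 - 30*c + 14*sqrt(2)*c - 105 - 8*sqrt(2)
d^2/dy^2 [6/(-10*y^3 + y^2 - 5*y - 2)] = 12*((30*y - 1)*(10*y^3 - y^2 + 5*y + 2) - (30*y^2 - 2*y + 5)^2)/(10*y^3 - y^2 + 5*y + 2)^3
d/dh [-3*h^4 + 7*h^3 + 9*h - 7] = -12*h^3 + 21*h^2 + 9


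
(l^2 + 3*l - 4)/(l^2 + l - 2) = (l + 4)/(l + 2)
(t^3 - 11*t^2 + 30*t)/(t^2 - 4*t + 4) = t*(t^2 - 11*t + 30)/(t^2 - 4*t + 4)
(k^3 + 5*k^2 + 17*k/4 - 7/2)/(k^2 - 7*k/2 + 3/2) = (k^2 + 11*k/2 + 7)/(k - 3)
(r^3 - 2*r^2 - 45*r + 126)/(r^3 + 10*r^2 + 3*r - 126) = (r - 6)/(r + 6)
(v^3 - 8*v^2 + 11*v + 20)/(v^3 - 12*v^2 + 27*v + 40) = (v - 4)/(v - 8)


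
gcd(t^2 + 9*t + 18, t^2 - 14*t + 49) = 1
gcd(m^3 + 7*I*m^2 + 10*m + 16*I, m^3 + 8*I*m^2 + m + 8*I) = m^2 + 9*I*m - 8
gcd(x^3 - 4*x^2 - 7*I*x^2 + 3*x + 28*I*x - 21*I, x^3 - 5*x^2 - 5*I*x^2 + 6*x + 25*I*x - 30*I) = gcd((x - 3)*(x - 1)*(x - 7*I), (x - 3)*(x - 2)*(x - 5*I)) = x - 3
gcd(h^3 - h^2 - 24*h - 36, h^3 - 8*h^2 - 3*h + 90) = h^2 - 3*h - 18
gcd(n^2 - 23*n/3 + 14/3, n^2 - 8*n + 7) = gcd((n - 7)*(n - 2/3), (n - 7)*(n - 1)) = n - 7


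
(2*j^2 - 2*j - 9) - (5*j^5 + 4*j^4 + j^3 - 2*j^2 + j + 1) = -5*j^5 - 4*j^4 - j^3 + 4*j^2 - 3*j - 10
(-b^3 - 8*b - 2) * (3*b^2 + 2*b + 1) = -3*b^5 - 2*b^4 - 25*b^3 - 22*b^2 - 12*b - 2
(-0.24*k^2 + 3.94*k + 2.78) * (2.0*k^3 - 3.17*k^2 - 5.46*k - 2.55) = -0.48*k^5 + 8.6408*k^4 - 5.6194*k^3 - 29.713*k^2 - 25.2258*k - 7.089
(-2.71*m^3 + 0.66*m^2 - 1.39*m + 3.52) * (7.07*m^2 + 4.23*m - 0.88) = -19.1597*m^5 - 6.7971*m^4 - 4.6507*m^3 + 18.4259*m^2 + 16.1128*m - 3.0976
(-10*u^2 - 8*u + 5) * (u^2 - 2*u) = -10*u^4 + 12*u^3 + 21*u^2 - 10*u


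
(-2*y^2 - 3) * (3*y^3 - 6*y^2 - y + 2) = -6*y^5 + 12*y^4 - 7*y^3 + 14*y^2 + 3*y - 6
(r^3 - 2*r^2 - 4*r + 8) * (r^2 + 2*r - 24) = r^5 - 32*r^3 + 48*r^2 + 112*r - 192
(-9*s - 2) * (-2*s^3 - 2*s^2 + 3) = 18*s^4 + 22*s^3 + 4*s^2 - 27*s - 6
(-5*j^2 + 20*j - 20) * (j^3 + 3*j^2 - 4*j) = -5*j^5 + 5*j^4 + 60*j^3 - 140*j^2 + 80*j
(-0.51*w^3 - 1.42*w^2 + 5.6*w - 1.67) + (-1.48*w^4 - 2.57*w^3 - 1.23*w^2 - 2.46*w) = -1.48*w^4 - 3.08*w^3 - 2.65*w^2 + 3.14*w - 1.67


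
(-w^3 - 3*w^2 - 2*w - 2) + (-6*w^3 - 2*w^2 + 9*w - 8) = -7*w^3 - 5*w^2 + 7*w - 10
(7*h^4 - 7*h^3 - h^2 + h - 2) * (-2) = -14*h^4 + 14*h^3 + 2*h^2 - 2*h + 4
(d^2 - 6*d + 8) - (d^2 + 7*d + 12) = -13*d - 4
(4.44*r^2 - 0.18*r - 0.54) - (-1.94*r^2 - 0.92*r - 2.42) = 6.38*r^2 + 0.74*r + 1.88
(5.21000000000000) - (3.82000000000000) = 1.39000000000000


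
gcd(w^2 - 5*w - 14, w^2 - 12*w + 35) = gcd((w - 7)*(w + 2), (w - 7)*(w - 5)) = w - 7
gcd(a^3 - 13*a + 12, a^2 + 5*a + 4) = a + 4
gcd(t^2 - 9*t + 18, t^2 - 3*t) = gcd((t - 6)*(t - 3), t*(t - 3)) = t - 3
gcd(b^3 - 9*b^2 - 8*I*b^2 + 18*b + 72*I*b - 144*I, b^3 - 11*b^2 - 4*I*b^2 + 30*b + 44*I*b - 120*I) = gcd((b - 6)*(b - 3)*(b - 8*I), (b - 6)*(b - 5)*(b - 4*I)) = b - 6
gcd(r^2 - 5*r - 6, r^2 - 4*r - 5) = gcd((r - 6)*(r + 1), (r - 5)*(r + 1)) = r + 1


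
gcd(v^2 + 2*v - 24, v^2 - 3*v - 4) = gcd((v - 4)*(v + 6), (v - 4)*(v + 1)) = v - 4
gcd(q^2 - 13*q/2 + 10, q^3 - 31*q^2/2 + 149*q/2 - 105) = q - 5/2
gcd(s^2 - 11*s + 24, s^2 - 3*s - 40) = s - 8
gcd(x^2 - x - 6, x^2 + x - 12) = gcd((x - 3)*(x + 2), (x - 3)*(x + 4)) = x - 3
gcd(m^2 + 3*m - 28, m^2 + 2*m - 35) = m + 7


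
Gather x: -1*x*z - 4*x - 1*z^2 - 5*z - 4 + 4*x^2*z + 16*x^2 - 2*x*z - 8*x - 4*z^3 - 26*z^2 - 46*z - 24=x^2*(4*z + 16) + x*(-3*z - 12) - 4*z^3 - 27*z^2 - 51*z - 28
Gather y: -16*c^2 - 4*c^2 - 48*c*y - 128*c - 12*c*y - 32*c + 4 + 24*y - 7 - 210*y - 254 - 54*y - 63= -20*c^2 - 160*c + y*(-60*c - 240) - 320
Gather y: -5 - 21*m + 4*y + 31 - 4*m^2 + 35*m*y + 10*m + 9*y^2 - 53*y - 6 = -4*m^2 - 11*m + 9*y^2 + y*(35*m - 49) + 20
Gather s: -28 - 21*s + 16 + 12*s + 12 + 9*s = 0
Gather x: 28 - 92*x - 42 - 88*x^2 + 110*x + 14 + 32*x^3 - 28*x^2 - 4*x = 32*x^3 - 116*x^2 + 14*x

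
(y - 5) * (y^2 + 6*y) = y^3 + y^2 - 30*y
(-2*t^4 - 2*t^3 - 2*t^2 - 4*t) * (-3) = 6*t^4 + 6*t^3 + 6*t^2 + 12*t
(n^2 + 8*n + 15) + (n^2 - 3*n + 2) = 2*n^2 + 5*n + 17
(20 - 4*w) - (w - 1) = 21 - 5*w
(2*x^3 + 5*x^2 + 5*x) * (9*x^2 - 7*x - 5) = 18*x^5 + 31*x^4 - 60*x^2 - 25*x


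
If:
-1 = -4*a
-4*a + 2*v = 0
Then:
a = 1/4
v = 1/2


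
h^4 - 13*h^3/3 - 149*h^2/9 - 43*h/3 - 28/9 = (h - 7)*(h + 1/3)*(h + 1)*(h + 4/3)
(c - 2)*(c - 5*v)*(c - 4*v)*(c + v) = c^4 - 8*c^3*v - 2*c^3 + 11*c^2*v^2 + 16*c^2*v + 20*c*v^3 - 22*c*v^2 - 40*v^3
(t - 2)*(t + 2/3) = t^2 - 4*t/3 - 4/3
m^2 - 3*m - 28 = (m - 7)*(m + 4)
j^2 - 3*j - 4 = (j - 4)*(j + 1)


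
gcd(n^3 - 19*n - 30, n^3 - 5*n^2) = n - 5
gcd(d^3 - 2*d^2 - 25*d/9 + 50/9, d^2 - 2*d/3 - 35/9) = d + 5/3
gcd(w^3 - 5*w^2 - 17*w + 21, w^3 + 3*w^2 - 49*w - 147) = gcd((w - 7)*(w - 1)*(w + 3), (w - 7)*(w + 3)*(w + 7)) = w^2 - 4*w - 21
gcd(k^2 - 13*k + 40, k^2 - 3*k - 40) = k - 8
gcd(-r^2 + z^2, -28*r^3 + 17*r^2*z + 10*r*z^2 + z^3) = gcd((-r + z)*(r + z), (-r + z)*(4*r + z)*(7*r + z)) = -r + z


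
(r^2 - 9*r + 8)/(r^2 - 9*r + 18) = (r^2 - 9*r + 8)/(r^2 - 9*r + 18)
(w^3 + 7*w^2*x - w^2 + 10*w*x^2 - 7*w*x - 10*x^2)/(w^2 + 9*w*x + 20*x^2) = (w^2 + 2*w*x - w - 2*x)/(w + 4*x)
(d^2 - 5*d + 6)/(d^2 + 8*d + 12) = (d^2 - 5*d + 6)/(d^2 + 8*d + 12)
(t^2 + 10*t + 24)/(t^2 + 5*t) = (t^2 + 10*t + 24)/(t*(t + 5))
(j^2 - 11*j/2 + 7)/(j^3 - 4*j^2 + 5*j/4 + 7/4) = 2*(j - 2)/(2*j^2 - j - 1)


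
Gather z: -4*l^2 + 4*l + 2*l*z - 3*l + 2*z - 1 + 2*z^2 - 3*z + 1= -4*l^2 + l + 2*z^2 + z*(2*l - 1)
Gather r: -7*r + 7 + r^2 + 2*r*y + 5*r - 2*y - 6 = r^2 + r*(2*y - 2) - 2*y + 1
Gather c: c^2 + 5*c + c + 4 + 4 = c^2 + 6*c + 8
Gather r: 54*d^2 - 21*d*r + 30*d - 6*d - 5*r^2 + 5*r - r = 54*d^2 + 24*d - 5*r^2 + r*(4 - 21*d)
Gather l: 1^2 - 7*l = 1 - 7*l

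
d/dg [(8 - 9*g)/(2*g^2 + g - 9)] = (-18*g^2 - 9*g + (4*g + 1)*(9*g - 8) + 81)/(2*g^2 + g - 9)^2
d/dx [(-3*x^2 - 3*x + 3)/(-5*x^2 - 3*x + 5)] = 6*(-x^2 - 1)/(25*x^4 + 30*x^3 - 41*x^2 - 30*x + 25)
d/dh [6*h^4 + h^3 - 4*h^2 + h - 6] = 24*h^3 + 3*h^2 - 8*h + 1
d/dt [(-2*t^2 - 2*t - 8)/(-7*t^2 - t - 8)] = 4*(-3*t^2 - 20*t + 2)/(49*t^4 + 14*t^3 + 113*t^2 + 16*t + 64)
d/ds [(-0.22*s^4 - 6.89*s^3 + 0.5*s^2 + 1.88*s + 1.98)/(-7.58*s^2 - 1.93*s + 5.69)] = (3.3352*s^5 + 53.5*s^4 + 21.5882*s^3 - 104.3269*s^2 + 35.7068*s + 14.5186)/(57.4564*s^4 + 29.2588*s^3 - 82.5355*s^2 - 21.9634*s + 32.3761)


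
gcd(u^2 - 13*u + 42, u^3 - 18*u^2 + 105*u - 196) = u - 7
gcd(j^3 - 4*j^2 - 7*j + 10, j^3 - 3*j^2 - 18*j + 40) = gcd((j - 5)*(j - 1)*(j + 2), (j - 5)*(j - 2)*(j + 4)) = j - 5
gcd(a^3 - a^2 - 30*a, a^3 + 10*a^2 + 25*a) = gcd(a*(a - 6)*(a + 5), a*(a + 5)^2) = a^2 + 5*a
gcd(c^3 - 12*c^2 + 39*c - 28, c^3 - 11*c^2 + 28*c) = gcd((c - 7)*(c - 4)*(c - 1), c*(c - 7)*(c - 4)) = c^2 - 11*c + 28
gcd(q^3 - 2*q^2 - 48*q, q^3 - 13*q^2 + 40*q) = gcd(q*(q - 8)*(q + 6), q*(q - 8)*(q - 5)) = q^2 - 8*q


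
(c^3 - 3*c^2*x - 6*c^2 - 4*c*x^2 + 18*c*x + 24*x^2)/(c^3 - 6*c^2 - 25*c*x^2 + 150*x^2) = (-c^2 + 3*c*x + 4*x^2)/(-c^2 + 25*x^2)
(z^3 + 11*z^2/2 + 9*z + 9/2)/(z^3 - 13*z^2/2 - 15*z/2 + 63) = (2*z^2 + 5*z + 3)/(2*z^2 - 19*z + 42)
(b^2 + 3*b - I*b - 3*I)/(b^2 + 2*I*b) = (b^2 + b*(3 - I) - 3*I)/(b*(b + 2*I))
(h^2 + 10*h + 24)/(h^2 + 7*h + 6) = (h + 4)/(h + 1)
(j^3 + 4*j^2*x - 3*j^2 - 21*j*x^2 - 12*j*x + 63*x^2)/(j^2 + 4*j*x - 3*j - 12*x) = (j^2 + 4*j*x - 21*x^2)/(j + 4*x)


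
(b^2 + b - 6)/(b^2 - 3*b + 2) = (b + 3)/(b - 1)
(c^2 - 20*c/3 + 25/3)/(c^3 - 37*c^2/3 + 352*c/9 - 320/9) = 3*(c - 5)/(3*c^2 - 32*c + 64)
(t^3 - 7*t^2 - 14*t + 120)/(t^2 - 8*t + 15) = (t^2 - 2*t - 24)/(t - 3)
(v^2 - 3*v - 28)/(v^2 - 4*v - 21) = (v + 4)/(v + 3)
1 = 1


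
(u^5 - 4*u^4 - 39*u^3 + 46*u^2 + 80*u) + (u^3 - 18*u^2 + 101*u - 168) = u^5 - 4*u^4 - 38*u^3 + 28*u^2 + 181*u - 168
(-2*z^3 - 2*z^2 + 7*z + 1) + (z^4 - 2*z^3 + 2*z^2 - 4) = z^4 - 4*z^3 + 7*z - 3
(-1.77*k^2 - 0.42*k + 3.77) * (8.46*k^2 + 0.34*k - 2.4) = -14.9742*k^4 - 4.155*k^3 + 35.9994*k^2 + 2.2898*k - 9.048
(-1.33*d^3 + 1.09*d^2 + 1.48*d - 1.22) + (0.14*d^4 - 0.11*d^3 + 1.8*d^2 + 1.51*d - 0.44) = 0.14*d^4 - 1.44*d^3 + 2.89*d^2 + 2.99*d - 1.66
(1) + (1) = 2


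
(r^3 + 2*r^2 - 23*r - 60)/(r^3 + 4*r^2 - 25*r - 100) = (r + 3)/(r + 5)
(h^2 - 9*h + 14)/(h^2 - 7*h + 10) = (h - 7)/(h - 5)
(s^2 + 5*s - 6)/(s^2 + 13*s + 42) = (s - 1)/(s + 7)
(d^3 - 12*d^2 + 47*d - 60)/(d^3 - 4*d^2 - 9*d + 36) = (d - 5)/(d + 3)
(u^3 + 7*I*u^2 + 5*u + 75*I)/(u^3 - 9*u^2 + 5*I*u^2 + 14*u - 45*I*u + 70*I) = (u^2 + 2*I*u + 15)/(u^2 - 9*u + 14)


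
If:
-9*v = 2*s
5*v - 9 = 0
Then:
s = -81/10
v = 9/5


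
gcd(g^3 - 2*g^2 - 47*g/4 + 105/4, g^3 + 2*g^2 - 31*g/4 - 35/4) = g^2 + g - 35/4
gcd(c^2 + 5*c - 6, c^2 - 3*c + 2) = c - 1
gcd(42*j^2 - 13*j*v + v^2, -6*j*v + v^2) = -6*j + v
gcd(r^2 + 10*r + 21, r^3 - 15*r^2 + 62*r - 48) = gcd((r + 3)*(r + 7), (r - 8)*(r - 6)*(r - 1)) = 1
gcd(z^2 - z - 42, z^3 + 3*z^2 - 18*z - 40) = 1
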